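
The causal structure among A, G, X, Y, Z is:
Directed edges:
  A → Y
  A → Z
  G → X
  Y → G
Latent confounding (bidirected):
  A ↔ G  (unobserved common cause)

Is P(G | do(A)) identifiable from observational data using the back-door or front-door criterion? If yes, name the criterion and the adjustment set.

desc(A)\{A}={G,X,Y,Z}; candidates ⊆ {—}.
A↔G: latent back-door arc(s) into A.
size 0: {}; under {} A still reaches {G,X} ∋ G.
A↔G cannot be blocked by any observed set — no back-door set.
{Y}: (i) intercepts every directed A→G path; (ii) no back-door A→{Y}; (iii) {A} blocks every back-door {Y}→G. Front-door holds.
P(G|do(A)) = Σ_{Y} P(Y|A) Σ_{A'} P(G|Y,A')P(A').

P(G|do(A)): frontdoor, adjust for {Y}.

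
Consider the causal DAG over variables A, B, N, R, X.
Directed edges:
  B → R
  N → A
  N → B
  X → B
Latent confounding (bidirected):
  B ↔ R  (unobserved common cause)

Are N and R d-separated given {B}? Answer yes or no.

No — N and R are d-connected given {B}.

Bayes-Ball from N | {B} reaches {A,R,X}.
R ∈ reach(N|{B}) ⇒ N ⊥̸ R | {B}.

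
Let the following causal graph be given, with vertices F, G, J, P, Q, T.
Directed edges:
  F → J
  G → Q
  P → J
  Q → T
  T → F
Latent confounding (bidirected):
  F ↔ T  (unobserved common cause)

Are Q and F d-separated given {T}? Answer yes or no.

Bayes-Ball from Q | {T} reaches {F,G,J}.
F ∈ reach(Q|{T}) ⇒ Q ⊥̸ F | {T}.

No — Q and F are d-connected given {T}.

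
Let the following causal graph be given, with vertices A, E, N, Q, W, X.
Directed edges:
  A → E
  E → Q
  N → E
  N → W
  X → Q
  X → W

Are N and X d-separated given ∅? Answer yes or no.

Bayes-Ball from N | ∅ reaches {E,Q,W}.
X ∉ reach(N|∅) ⇒ N ⊥ X | ∅.

Yes — N ⊥ X | ∅.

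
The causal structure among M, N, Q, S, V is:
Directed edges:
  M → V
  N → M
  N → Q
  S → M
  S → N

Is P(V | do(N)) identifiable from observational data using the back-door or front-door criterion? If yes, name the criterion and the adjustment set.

desc(N)\{N}={M,Q,V}; candidates ⊆ {S}.
size 0: {}; under {} N still reaches {M,S,V} ∋ V.
{S}: N⊥V given {S} in G with N→· removed — back-door holds.
P(V|do(N)) = Σ_{S} P(V|N,S)·P(S).

P(V|do(N)): backdoor, adjust for {S}.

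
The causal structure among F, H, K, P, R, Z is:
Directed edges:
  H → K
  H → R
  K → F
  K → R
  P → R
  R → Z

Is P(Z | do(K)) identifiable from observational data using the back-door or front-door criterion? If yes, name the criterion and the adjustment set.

P(Z|do(K)): backdoor, adjust for {H}.

desc(K)\{K}={F,R,Z}; candidates ⊆ {H,P}.
size 0: {}; under {} K still reaches {H,R,Z} ∋ Z.
{H}: K⊥Z given {H} in G with K→· removed — back-door holds.
P(Z|do(K)) = Σ_{H} P(Z|K,H)·P(H).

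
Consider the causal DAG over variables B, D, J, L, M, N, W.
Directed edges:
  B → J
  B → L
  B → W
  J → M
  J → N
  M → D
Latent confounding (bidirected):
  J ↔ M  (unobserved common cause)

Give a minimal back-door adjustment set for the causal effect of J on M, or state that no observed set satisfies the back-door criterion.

desc(J)\{J}={D,M,N}; candidates ⊆ {B,L,W}.
J↔M: latent back-door arc(s) into J.
size 0: {}; under {} J still reaches {B,D,L,M,W} ∋ M.
size 1: {B}, {L}, {W}; under {B} J still reaches {D,M} ∋ M.
size 2: {B,L}, {B,W}, {L,W}; under {B,L} J still reaches {D,M} ∋ M.
J↔M cannot be blocked by any observed set — no back-door set.

J→M: no observed back-door set.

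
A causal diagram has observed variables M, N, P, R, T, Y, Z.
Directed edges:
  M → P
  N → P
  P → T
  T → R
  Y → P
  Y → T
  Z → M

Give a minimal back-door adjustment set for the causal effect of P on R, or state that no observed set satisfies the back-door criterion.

P→R: minimal back-door set {Y}.

desc(P)\{P}={R,T}; candidates ⊆ {M,N,Y,Z}.
size 0: {}; under {} P still reaches {M,N,R,T,Y,Z} ∋ R.
{Y}: P⊥R given {Y} in G with P→· removed — back-door holds.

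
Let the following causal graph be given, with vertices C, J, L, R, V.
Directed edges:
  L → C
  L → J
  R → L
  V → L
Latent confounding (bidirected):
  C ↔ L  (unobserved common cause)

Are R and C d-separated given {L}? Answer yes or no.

No — R and C are d-connected given {L}.

Bayes-Ball from R | {L} reaches {C,V}.
C ∈ reach(R|{L}) ⇒ R ⊥̸ C | {L}.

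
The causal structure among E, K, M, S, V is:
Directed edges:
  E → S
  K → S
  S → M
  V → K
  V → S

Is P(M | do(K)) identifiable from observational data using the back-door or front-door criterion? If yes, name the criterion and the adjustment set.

desc(K)\{K}={M,S}; candidates ⊆ {E,V}.
size 0: {}; under {} K still reaches {M,S,V} ∋ M.
{V}: K⊥M given {V} in G with K→· removed — back-door holds.
P(M|do(K)) = Σ_{V} P(M|K,V)·P(V).

P(M|do(K)): backdoor, adjust for {V}.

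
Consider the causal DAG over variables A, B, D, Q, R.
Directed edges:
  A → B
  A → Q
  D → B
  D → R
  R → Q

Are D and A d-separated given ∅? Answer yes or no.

Yes — D ⊥ A | ∅.

Bayes-Ball from D | ∅ reaches {B,Q,R}.
A ∉ reach(D|∅) ⇒ D ⊥ A | ∅.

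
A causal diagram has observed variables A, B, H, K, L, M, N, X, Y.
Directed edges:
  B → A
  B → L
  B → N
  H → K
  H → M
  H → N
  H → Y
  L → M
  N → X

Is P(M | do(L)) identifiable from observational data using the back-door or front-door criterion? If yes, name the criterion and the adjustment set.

P(M|do(L)): backdoor, adjust for ∅.

desc(L)\{L}={M}; candidates ⊆ {A,B,H,K,N,X,Y}.
∅: L⊥M given ∅ in G with L→· removed — back-door holds.
P(M|do(L)) = P(M|L) — no adjustment needed.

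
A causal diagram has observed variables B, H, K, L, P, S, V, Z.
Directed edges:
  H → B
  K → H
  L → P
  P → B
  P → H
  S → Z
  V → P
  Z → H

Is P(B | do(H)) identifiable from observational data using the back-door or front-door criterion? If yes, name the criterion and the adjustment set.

P(B|do(H)): backdoor, adjust for {P}.

desc(H)\{H}={B}; candidates ⊆ {K,L,P,S,V,Z}.
size 0: {}; under {} H still reaches {B,K,L,P,S,V,Z} ∋ B.
{P}: H⊥B given {P} in G with H→· removed — back-door holds.
P(B|do(H)) = Σ_{P} P(B|H,P)·P(P).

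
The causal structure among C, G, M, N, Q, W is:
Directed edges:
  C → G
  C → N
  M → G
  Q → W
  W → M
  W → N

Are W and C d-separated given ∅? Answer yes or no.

Yes — W ⊥ C | ∅.

Bayes-Ball from W | ∅ reaches {G,M,N,Q}.
C ∉ reach(W|∅) ⇒ W ⊥ C | ∅.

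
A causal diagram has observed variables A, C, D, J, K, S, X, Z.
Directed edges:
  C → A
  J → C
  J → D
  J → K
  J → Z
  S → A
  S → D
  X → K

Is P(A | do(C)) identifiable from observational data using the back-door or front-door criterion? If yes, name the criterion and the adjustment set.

P(A|do(C)): backdoor, adjust for ∅.

desc(C)\{C}={A}; candidates ⊆ {D,J,K,S,X,Z}.
∅: C⊥A given ∅ in G with C→· removed — back-door holds.
P(A|do(C)) = P(A|C) — no adjustment needed.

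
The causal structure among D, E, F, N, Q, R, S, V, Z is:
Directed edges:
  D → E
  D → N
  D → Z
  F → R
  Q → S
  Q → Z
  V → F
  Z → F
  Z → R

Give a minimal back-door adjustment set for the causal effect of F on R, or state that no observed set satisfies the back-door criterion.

desc(F)\{F}={R}; candidates ⊆ {D,E,N,Q,S,V,Z}.
size 0: {}; under {} F still reaches {D,E,N,Q,R,S,V,Z} ∋ R.
{Z}: F⊥R given {Z} in G with F→· removed — back-door holds.

F→R: minimal back-door set {Z}.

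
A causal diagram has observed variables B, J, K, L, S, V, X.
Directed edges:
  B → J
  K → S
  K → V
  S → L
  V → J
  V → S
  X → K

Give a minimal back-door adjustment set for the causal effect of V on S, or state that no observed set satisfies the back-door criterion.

V→S: minimal back-door set {K}.

desc(V)\{V}={J,L,S}; candidates ⊆ {B,K,X}.
size 0: {}; under {} V still reaches {K,L,S,X} ∋ S.
{K}: V⊥S given {K} in G with V→· removed — back-door holds.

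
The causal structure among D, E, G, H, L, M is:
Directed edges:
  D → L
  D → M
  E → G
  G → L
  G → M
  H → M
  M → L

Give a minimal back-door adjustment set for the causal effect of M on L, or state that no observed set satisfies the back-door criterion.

desc(M)\{M}={L}; candidates ⊆ {D,E,G,H}.
size 0: {}; under {} M still reaches {D,E,G,H,L} ∋ L.
size 1: {D}, {E}, {G} …(+1); under {D} M still reaches {E,G,H,L} ∋ L.
{D,G}: M⊥L given {D,G} in G with M→· removed — back-door holds.

M→L: minimal back-door set {D, G}.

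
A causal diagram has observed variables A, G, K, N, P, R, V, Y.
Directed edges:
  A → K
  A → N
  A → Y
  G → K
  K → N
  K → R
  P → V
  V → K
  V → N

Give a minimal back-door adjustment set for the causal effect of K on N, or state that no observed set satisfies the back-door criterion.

K→N: minimal back-door set {A, V}.

desc(K)\{K}={N,R}; candidates ⊆ {A,G,P,V,Y}.
size 0: {}; under {} K still reaches {A,G,N,P,V,Y} ∋ N.
size 1: {A}, {G}, {P} …(+2); under {A} K still reaches {G,N,P,V} ∋ N.
{A,V}: K⊥N given {A,V} in G with K→· removed — back-door holds.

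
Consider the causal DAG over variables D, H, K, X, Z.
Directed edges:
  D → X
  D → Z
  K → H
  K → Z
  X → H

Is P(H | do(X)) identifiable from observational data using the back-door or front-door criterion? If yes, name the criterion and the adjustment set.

P(H|do(X)): backdoor, adjust for ∅.

desc(X)\{X}={H}; candidates ⊆ {D,K,Z}.
∅: X⊥H given ∅ in G with X→· removed — back-door holds.
P(H|do(X)) = P(H|X) — no adjustment needed.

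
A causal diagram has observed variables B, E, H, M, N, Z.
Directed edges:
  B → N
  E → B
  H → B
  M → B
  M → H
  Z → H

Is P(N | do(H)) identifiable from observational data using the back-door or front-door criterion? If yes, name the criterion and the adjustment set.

desc(H)\{H}={B,N}; candidates ⊆ {E,M,Z}.
size 0: {}; under {} H still reaches {B,M,N,Z} ∋ N.
{M}: H⊥N given {M} in G with H→· removed — back-door holds.
P(N|do(H)) = Σ_{M} P(N|H,M)·P(M).

P(N|do(H)): backdoor, adjust for {M}.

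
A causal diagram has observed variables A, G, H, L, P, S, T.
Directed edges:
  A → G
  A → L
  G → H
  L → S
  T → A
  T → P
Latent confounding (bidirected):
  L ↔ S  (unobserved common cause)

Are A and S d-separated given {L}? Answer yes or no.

No — A and S are d-connected given {L}.

Bayes-Ball from A | {L} reaches {G,H,P,S,T}.
S ∈ reach(A|{L}) ⇒ A ⊥̸ S | {L}.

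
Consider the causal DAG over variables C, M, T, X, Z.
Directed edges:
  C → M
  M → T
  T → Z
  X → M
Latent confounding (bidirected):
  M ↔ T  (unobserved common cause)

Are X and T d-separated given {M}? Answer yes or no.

Bayes-Ball from X | {M} reaches {C,T,Z}.
T ∈ reach(X|{M}) ⇒ X ⊥̸ T | {M}.

No — X and T are d-connected given {M}.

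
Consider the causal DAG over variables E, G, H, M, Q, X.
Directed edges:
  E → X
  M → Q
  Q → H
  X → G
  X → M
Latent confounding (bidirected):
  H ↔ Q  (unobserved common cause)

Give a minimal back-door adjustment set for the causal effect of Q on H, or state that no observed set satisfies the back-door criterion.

desc(Q)\{Q}={H}; candidates ⊆ {E,G,M,X}.
Q↔H: latent back-door arc(s) into Q.
size 0: {}; under {} Q still reaches {E,G,H,M,X} ∋ H.
size 1: {E}, {G}, {M} …(+1); under {E} Q still reaches {G,H,M,X} ∋ H.
size 2: {E,G}, {E,M}, {E,X} …(+3); under {E,G} Q still reaches {H,M,X} ∋ H.
Q↔H cannot be blocked by any observed set — no back-door set.

Q→H: no observed back-door set.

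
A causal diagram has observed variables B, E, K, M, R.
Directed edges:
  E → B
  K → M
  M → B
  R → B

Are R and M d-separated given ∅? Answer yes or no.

Bayes-Ball from R | ∅ reaches {B}.
M ∉ reach(R|∅) ⇒ R ⊥ M | ∅.

Yes — R ⊥ M | ∅.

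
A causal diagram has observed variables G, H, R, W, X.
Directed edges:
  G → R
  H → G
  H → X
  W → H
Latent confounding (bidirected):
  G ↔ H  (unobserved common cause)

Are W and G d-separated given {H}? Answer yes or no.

No — W and G are d-connected given {H}.

Bayes-Ball from W | {H} reaches {G,R}.
G ∈ reach(W|{H}) ⇒ W ⊥̸ G | {H}.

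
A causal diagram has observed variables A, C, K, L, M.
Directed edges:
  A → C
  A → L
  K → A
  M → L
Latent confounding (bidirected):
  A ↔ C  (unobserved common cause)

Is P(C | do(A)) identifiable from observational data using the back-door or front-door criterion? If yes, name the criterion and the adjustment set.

P(C|do(A)): not identifiable (no BD/FD set).

desc(A)\{A}={C,L}; candidates ⊆ {K,M}.
A↔C: latent back-door arc(s) into A.
size 0: {}; under {} A still reaches {C,K} ∋ C.
size 1: {K}, {M}; under {K} A still reaches {C} ∋ C.
size 2: {K,M}; under {K,M} A still reaches {C} ∋ C.
A↔C cannot be blocked by any observed set — no back-door set.
No mediator lies on a directed A→…→C path.
Neither criterion identifies P(C|do(A)) in this graph.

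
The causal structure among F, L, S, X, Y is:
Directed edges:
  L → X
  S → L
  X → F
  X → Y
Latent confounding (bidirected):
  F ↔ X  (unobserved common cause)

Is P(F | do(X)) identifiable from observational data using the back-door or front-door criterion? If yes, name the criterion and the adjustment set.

P(F|do(X)): not identifiable (no BD/FD set).

desc(X)\{X}={F,Y}; candidates ⊆ {L,S}.
X↔F: latent back-door arc(s) into X.
size 0: {}; under {} X still reaches {F,L,S} ∋ F.
size 1: {L}, {S}; under {L} X still reaches {F} ∋ F.
size 2: {L,S}; under {L,S} X still reaches {F} ∋ F.
X↔F cannot be blocked by any observed set — no back-door set.
No mediator lies on a directed X→…→F path.
Neither criterion identifies P(F|do(X)) in this graph.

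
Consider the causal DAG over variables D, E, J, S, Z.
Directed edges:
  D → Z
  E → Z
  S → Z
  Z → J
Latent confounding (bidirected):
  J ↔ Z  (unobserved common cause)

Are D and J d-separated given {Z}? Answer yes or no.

No — D and J are d-connected given {Z}.

Bayes-Ball from D | {Z} reaches {E,J,S}.
J ∈ reach(D|{Z}) ⇒ D ⊥̸ J | {Z}.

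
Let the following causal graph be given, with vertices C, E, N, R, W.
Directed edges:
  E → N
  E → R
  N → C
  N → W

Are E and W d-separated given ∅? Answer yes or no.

No — E and W are d-connected given ∅.

Bayes-Ball from E | ∅ reaches {C,N,R,W}.
W ∈ reach(E|∅) ⇒ E ⊥̸ W | ∅.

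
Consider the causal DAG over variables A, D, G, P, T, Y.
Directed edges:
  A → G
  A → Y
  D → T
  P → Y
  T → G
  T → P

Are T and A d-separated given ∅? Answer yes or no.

Bayes-Ball from T | ∅ reaches {D,G,P,Y}.
A ∉ reach(T|∅) ⇒ T ⊥ A | ∅.

Yes — T ⊥ A | ∅.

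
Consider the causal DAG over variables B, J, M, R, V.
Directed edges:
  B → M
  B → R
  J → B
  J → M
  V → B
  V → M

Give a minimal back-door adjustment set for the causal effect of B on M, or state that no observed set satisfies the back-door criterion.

desc(B)\{B}={M,R}; candidates ⊆ {J,V}.
size 0: {}; under {} B still reaches {J,M,V} ∋ M.
size 1: {J}, {V}; under {J} B still reaches {M,V} ∋ M.
{J,V}: B⊥M given {J,V} in G with B→· removed — back-door holds.

B→M: minimal back-door set {J, V}.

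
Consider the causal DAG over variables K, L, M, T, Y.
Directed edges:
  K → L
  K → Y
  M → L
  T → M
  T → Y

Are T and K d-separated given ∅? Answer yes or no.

Bayes-Ball from T | ∅ reaches {L,M,Y}.
K ∉ reach(T|∅) ⇒ T ⊥ K | ∅.

Yes — T ⊥ K | ∅.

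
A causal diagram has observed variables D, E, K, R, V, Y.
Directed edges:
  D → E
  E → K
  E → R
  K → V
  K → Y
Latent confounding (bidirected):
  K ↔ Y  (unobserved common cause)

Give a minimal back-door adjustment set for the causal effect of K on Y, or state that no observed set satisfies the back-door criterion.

K→Y: no observed back-door set.

desc(K)\{K}={V,Y}; candidates ⊆ {D,E,R}.
K↔Y: latent back-door arc(s) into K.
size 0: {}; under {} K still reaches {D,E,R,Y} ∋ Y.
size 1: {D}, {E}, {R}; under {D} K still reaches {E,R,Y} ∋ Y.
size 2: {D,E}, {D,R}, {E,R}; under {D,E} K still reaches {Y} ∋ Y.
K↔Y cannot be blocked by any observed set — no back-door set.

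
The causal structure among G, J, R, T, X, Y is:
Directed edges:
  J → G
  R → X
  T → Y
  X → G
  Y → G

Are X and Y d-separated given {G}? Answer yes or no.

No — X and Y are d-connected given {G}.

Bayes-Ball from X | {G} reaches {J,R,T,Y}.
Y ∈ reach(X|{G}) ⇒ X ⊥̸ Y | {G}.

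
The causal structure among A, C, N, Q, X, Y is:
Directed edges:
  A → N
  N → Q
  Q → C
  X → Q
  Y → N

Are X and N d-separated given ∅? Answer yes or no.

Yes — X ⊥ N | ∅.

Bayes-Ball from X | ∅ reaches {C,Q}.
N ∉ reach(X|∅) ⇒ X ⊥ N | ∅.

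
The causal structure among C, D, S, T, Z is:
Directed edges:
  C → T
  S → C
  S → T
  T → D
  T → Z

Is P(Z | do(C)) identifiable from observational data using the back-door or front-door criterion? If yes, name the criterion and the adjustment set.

desc(C)\{C}={D,T,Z}; candidates ⊆ {S}.
size 0: {}; under {} C still reaches {D,S,T,Z} ∋ Z.
{S}: C⊥Z given {S} in G with C→· removed — back-door holds.
P(Z|do(C)) = Σ_{S} P(Z|C,S)·P(S).

P(Z|do(C)): backdoor, adjust for {S}.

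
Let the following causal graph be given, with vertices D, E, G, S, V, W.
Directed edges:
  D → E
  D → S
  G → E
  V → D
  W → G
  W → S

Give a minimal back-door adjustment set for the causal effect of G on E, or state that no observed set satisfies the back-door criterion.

G→E: minimal back-door set ∅.

desc(G)\{G}={E}; candidates ⊆ {D,S,V,W}.
∅: G⊥E given ∅ in G with G→· removed — back-door holds.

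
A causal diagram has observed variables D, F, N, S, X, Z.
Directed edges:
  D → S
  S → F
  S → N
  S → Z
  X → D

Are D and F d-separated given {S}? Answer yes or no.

Bayes-Ball from D | {S} reaches {X}.
F ∉ reach(D|{S}) ⇒ D ⊥ F | {S}.

Yes — D ⊥ F | {S}.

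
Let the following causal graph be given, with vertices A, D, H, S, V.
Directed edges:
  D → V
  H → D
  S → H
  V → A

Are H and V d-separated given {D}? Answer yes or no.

Bayes-Ball from H | {D} reaches {S}.
V ∉ reach(H|{D}) ⇒ H ⊥ V | {D}.

Yes — H ⊥ V | {D}.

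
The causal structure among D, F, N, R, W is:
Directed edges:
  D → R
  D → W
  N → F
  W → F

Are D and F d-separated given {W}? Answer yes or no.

Yes — D ⊥ F | {W}.

Bayes-Ball from D | {W} reaches {R}.
F ∉ reach(D|{W}) ⇒ D ⊥ F | {W}.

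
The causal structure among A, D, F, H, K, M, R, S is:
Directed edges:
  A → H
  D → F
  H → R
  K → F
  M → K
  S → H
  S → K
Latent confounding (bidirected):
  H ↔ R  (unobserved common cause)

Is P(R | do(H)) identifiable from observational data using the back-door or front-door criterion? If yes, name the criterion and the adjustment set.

desc(H)\{H}={R}; candidates ⊆ {A,D,F,K,M,S}.
H↔R: latent back-door arc(s) into H.
size 0: {}; under {} H still reaches {A,F,K,R,S} ∋ R.
size 1: {A}, {D}, {F} …(+3); under {A} H still reaches {F,K,R,S} ∋ R.
size 2: {A,D}, {A,F}, {A,K} …(+12); under {A,D} H still reaches {F,K,R,S} ∋ R.
H↔R cannot be blocked by any observed set — no back-door set.
No mediator lies on a directed H→…→R path.
Neither criterion identifies P(R|do(H)) in this graph.

P(R|do(H)): not identifiable (no BD/FD set).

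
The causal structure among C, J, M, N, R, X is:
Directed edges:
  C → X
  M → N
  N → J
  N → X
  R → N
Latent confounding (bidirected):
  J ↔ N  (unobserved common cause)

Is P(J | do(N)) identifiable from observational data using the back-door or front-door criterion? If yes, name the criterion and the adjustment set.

P(J|do(N)): not identifiable (no BD/FD set).

desc(N)\{N}={J,X}; candidates ⊆ {C,M,R}.
N↔J: latent back-door arc(s) into N.
size 0: {}; under {} N still reaches {J,M,R} ∋ J.
size 1: {C}, {M}, {R}; under {C} N still reaches {J,M,R} ∋ J.
size 2: {C,M}, {C,R}, {M,R}; under {C,M} N still reaches {J,R} ∋ J.
N↔J cannot be blocked by any observed set — no back-door set.
No mediator lies on a directed N→…→J path.
Neither criterion identifies P(J|do(N)) in this graph.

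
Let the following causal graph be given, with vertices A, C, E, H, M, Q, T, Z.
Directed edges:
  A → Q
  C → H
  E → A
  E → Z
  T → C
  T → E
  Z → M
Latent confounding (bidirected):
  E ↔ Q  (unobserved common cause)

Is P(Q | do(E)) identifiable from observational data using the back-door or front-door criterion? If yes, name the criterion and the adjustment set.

P(Q|do(E)): frontdoor, adjust for {A}.

desc(E)\{E}={A,M,Q,Z}; candidates ⊆ {C,H,T}.
E↔Q: latent back-door arc(s) into E.
size 0: {}; under {} E still reaches {C,H,Q,T} ∋ Q.
size 1: {C}, {H}, {T}; under {C} E still reaches {Q,T} ∋ Q.
size 2: {C,H}, {C,T}, {H,T}; under {C,H} E still reaches {Q,T} ∋ Q.
E↔Q cannot be blocked by any observed set — no back-door set.
{A}: (i) intercepts every directed E→Q path; (ii) no back-door E→{A}; (iii) {E} blocks every back-door {A}→Q. Front-door holds.
P(Q|do(E)) = Σ_{A} P(A|E) Σ_{E'} P(Q|A,E')P(E').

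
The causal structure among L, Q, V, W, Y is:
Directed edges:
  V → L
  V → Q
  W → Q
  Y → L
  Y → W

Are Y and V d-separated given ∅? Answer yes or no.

Bayes-Ball from Y | ∅ reaches {L,Q,W}.
V ∉ reach(Y|∅) ⇒ Y ⊥ V | ∅.

Yes — Y ⊥ V | ∅.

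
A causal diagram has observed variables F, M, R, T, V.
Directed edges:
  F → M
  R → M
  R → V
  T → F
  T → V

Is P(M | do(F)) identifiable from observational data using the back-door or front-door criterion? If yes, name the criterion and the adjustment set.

desc(F)\{F}={M}; candidates ⊆ {R,T,V}.
∅: F⊥M given ∅ in G with F→· removed — back-door holds.
P(M|do(F)) = P(M|F) — no adjustment needed.

P(M|do(F)): backdoor, adjust for ∅.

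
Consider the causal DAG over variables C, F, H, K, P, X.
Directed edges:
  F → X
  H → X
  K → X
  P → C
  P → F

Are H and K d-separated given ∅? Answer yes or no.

Yes — H ⊥ K | ∅.

Bayes-Ball from H | ∅ reaches {X}.
K ∉ reach(H|∅) ⇒ H ⊥ K | ∅.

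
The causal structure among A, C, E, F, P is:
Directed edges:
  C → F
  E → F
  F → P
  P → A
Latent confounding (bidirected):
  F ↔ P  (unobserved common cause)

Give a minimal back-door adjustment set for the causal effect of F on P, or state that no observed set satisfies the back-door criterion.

F→P: no observed back-door set.

desc(F)\{F}={A,P}; candidates ⊆ {C,E}.
F↔P: latent back-door arc(s) into F.
size 0: {}; under {} F still reaches {A,C,E,P} ∋ P.
size 1: {C}, {E}; under {C} F still reaches {A,E,P} ∋ P.
size 2: {C,E}; under {C,E} F still reaches {A,P} ∋ P.
F↔P cannot be blocked by any observed set — no back-door set.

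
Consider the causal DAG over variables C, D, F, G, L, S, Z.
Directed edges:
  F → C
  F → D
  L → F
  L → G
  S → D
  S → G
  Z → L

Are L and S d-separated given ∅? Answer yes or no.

Yes — L ⊥ S | ∅.

Bayes-Ball from L | ∅ reaches {C,D,F,G,Z}.
S ∉ reach(L|∅) ⇒ L ⊥ S | ∅.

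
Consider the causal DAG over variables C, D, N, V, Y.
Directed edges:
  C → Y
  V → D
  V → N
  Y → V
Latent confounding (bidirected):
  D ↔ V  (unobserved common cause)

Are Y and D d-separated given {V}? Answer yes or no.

Bayes-Ball from Y | {V} reaches {C,D}.
D ∈ reach(Y|{V}) ⇒ Y ⊥̸ D | {V}.

No — Y and D are d-connected given {V}.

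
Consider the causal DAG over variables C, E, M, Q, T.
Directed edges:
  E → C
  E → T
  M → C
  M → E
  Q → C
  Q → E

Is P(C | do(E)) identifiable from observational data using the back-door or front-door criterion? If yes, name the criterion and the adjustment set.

P(C|do(E)): backdoor, adjust for {M, Q}.

desc(E)\{E}={C,T}; candidates ⊆ {M,Q}.
size 0: {}; under {} E still reaches {C,M,Q} ∋ C.
size 1: {M}, {Q}; under {M} E still reaches {C,Q} ∋ C.
{M,Q}: E⊥C given {M,Q} in G with E→· removed — back-door holds.
P(C|do(E)) = Σ_{M,Q} P(C|E,M,Q)·P(M,Q).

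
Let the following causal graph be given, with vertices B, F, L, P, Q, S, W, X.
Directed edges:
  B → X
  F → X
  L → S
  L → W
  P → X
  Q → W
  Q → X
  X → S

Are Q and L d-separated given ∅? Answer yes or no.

Yes — Q ⊥ L | ∅.

Bayes-Ball from Q | ∅ reaches {S,W,X}.
L ∉ reach(Q|∅) ⇒ Q ⊥ L | ∅.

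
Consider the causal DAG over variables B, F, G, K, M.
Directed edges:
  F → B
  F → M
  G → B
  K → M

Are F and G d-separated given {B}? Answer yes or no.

Bayes-Ball from F | {B} reaches {G,M}.
G ∈ reach(F|{B}) ⇒ F ⊥̸ G | {B}.

No — F and G are d-connected given {B}.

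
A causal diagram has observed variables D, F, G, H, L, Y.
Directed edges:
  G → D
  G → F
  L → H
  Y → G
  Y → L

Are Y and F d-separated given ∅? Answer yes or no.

Bayes-Ball from Y | ∅ reaches {D,F,G,H,L}.
F ∈ reach(Y|∅) ⇒ Y ⊥̸ F | ∅.

No — Y and F are d-connected given ∅.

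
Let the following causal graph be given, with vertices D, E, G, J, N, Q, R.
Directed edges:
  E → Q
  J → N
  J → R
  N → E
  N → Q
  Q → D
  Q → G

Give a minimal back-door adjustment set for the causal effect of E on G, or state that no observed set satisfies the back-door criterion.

desc(E)\{E}={D,G,Q}; candidates ⊆ {J,N,R}.
size 0: {}; under {} E still reaches {D,G,J,N,Q,R} ∋ G.
{N}: E⊥G given {N} in G with E→· removed — back-door holds.

E→G: minimal back-door set {N}.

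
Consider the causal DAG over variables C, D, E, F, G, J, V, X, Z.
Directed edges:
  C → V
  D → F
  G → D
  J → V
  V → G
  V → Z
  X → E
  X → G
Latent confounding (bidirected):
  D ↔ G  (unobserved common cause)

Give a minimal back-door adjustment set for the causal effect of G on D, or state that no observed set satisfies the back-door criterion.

G→D: no observed back-door set.

desc(G)\{G}={D,F}; candidates ⊆ {C,E,J,V,X,Z}.
G↔D: latent back-door arc(s) into G.
size 0: {}; under {} G still reaches {C,D,E,F,J,V,X,Z} ∋ D.
size 1: {C}, {E}, {J} …(+3); under {C} G still reaches {D,E,F,J,V,X,Z} ∋ D.
size 2: {C,E}, {C,J}, {C,V} …(+12); under {C,E} G still reaches {D,F,J,V,X,Z} ∋ D.
G↔D cannot be blocked by any observed set — no back-door set.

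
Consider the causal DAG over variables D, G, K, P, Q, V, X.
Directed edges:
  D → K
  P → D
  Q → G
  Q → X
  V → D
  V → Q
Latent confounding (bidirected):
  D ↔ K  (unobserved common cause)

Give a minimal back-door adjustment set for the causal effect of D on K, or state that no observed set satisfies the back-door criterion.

desc(D)\{D}={K}; candidates ⊆ {G,P,Q,V,X}.
D↔K: latent back-door arc(s) into D.
size 0: {}; under {} D still reaches {G,K,P,Q,V,X} ∋ K.
size 1: {G}, {P}, {Q} …(+2); under {G} D still reaches {K,P,Q,V,X} ∋ K.
size 2: {G,P}, {G,Q}, {G,V} …(+7); under {G,P} D still reaches {K,Q,V,X} ∋ K.
D↔K cannot be blocked by any observed set — no back-door set.

D→K: no observed back-door set.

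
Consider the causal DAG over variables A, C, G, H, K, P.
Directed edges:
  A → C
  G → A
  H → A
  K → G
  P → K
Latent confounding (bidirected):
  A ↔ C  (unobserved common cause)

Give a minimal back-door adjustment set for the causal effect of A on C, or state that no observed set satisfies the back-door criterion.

desc(A)\{A}={C}; candidates ⊆ {G,H,K,P}.
A↔C: latent back-door arc(s) into A.
size 0: {}; under {} A still reaches {C,G,H,K,P} ∋ C.
size 1: {G}, {H}, {K} …(+1); under {G} A still reaches {C,H} ∋ C.
size 2: {G,H}, {G,K}, {G,P} …(+3); under {G,H} A still reaches {C} ∋ C.
A↔C cannot be blocked by any observed set — no back-door set.

A→C: no observed back-door set.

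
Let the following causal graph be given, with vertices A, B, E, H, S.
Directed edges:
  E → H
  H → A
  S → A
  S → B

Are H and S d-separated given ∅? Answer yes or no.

Yes — H ⊥ S | ∅.

Bayes-Ball from H | ∅ reaches {A,E}.
S ∉ reach(H|∅) ⇒ H ⊥ S | ∅.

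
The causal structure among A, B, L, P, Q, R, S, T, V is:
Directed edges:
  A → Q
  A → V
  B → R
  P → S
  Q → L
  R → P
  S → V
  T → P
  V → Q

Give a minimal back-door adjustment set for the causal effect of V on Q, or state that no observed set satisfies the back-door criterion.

desc(V)\{V}={L,Q}; candidates ⊆ {A,B,P,R,S,T}.
size 0: {}; under {} V still reaches {A,B,L,P,Q,R,S,T} ∋ Q.
{A}: V⊥Q given {A} in G with V→· removed — back-door holds.

V→Q: minimal back-door set {A}.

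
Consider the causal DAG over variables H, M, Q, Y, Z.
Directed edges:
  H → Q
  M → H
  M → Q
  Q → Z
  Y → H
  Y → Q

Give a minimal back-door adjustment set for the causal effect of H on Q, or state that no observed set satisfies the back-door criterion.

desc(H)\{H}={Q,Z}; candidates ⊆ {M,Y}.
size 0: {}; under {} H still reaches {M,Q,Y,Z} ∋ Q.
size 1: {M}, {Y}; under {M} H still reaches {Q,Y,Z} ∋ Q.
{M,Y}: H⊥Q given {M,Y} in G with H→· removed — back-door holds.

H→Q: minimal back-door set {M, Y}.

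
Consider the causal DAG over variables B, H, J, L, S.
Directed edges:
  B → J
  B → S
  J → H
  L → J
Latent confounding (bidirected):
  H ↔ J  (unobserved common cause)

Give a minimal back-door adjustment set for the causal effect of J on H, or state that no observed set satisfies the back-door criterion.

J→H: no observed back-door set.

desc(J)\{J}={H}; candidates ⊆ {B,L,S}.
J↔H: latent back-door arc(s) into J.
size 0: {}; under {} J still reaches {B,H,L,S} ∋ H.
size 1: {B}, {L}, {S}; under {B} J still reaches {H,L} ∋ H.
size 2: {B,L}, {B,S}, {L,S}; under {B,L} J still reaches {H} ∋ H.
J↔H cannot be blocked by any observed set — no back-door set.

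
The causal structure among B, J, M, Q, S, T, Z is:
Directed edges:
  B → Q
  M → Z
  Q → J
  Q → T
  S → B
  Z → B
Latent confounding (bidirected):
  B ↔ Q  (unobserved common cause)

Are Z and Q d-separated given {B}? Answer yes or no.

No — Z and Q are d-connected given {B}.

Bayes-Ball from Z | {B} reaches {J,M,Q,S,T}.
Q ∈ reach(Z|{B}) ⇒ Z ⊥̸ Q | {B}.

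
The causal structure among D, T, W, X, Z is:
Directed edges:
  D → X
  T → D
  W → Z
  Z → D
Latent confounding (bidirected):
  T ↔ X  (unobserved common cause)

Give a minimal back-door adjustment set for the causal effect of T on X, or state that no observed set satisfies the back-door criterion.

T→X: no observed back-door set.

desc(T)\{T}={D,X}; candidates ⊆ {W,Z}.
T↔X: latent back-door arc(s) into T.
size 0: {}; under {} T still reaches {X} ∋ X.
size 1: {W}, {Z}; under {W} T still reaches {X} ∋ X.
size 2: {W,Z}; under {W,Z} T still reaches {X} ∋ X.
T↔X cannot be blocked by any observed set — no back-door set.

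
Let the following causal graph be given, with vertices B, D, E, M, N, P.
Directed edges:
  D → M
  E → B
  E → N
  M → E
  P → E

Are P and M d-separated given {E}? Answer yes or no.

Bayes-Ball from P | {E} reaches {D,M}.
M ∈ reach(P|{E}) ⇒ P ⊥̸ M | {E}.

No — P and M are d-connected given {E}.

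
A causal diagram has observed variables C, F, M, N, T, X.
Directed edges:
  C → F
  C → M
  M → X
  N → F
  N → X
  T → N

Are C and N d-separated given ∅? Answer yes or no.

Bayes-Ball from C | ∅ reaches {F,M,X}.
N ∉ reach(C|∅) ⇒ C ⊥ N | ∅.

Yes — C ⊥ N | ∅.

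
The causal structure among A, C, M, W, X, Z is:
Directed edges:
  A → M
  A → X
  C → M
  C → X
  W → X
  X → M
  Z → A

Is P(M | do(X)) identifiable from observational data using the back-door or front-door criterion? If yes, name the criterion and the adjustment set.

P(M|do(X)): backdoor, adjust for {A, C}.

desc(X)\{X}={M}; candidates ⊆ {A,C,W,Z}.
size 0: {}; under {} X still reaches {A,C,M,W,Z} ∋ M.
size 1: {A}, {C}, {W} …(+1); under {A} X still reaches {C,M,W} ∋ M.
{A,C}: X⊥M given {A,C} in G with X→· removed — back-door holds.
P(M|do(X)) = Σ_{A,C} P(M|X,A,C)·P(A,C).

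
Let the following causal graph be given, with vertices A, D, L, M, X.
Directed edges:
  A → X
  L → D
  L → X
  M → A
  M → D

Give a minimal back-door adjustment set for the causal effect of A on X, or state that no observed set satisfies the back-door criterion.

A→X: minimal back-door set ∅.

desc(A)\{A}={X}; candidates ⊆ {D,L,M}.
∅: A⊥X given ∅ in G with A→· removed — back-door holds.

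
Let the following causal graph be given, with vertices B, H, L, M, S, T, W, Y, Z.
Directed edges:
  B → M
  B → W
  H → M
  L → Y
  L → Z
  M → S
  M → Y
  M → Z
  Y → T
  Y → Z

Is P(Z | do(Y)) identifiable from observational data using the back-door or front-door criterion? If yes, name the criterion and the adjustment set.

desc(Y)\{Y}={T,Z}; candidates ⊆ {B,H,L,M,S,W}.
size 0: {}; under {} Y still reaches {B,H,L,M,S,W,Z} ∋ Z.
size 1: {B}, {H}, {L} …(+3); under {B} Y still reaches {H,L,M,S,Z} ∋ Z.
{L,M}: Y⊥Z given {L,M} in G with Y→· removed — back-door holds.
P(Z|do(Y)) = Σ_{L,M} P(Z|Y,L,M)·P(L,M).

P(Z|do(Y)): backdoor, adjust for {L, M}.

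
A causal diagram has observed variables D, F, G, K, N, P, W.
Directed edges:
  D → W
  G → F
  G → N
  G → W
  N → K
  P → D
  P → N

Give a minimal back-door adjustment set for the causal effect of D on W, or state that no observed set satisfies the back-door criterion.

D→W: minimal back-door set ∅.

desc(D)\{D}={W}; candidates ⊆ {F,G,K,N,P}.
∅: D⊥W given ∅ in G with D→· removed — back-door holds.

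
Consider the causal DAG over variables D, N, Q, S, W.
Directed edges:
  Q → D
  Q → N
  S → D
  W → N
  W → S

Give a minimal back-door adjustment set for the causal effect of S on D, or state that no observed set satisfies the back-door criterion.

desc(S)\{S}={D}; candidates ⊆ {N,Q,W}.
∅: S⊥D given ∅ in G with S→· removed — back-door holds.

S→D: minimal back-door set ∅.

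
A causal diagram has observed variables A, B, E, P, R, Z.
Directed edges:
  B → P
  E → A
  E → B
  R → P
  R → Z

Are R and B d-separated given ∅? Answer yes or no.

Bayes-Ball from R | ∅ reaches {P,Z}.
B ∉ reach(R|∅) ⇒ R ⊥ B | ∅.

Yes — R ⊥ B | ∅.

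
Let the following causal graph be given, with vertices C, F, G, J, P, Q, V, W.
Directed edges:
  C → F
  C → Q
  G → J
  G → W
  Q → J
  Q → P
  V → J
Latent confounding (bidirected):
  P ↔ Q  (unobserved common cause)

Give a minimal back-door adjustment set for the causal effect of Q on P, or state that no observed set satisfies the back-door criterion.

Q→P: no observed back-door set.

desc(Q)\{Q}={J,P}; candidates ⊆ {C,F,G,V,W}.
Q↔P: latent back-door arc(s) into Q.
size 0: {}; under {} Q still reaches {C,F,P} ∋ P.
size 1: {C}, {F}, {G} …(+2); under {C} Q still reaches {P} ∋ P.
size 2: {C,F}, {C,G}, {C,V} …(+7); under {C,F} Q still reaches {P} ∋ P.
Q↔P cannot be blocked by any observed set — no back-door set.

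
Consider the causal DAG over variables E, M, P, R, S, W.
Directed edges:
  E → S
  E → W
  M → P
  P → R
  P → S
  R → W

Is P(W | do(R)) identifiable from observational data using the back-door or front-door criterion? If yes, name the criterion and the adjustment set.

P(W|do(R)): backdoor, adjust for ∅.

desc(R)\{R}={W}; candidates ⊆ {E,M,P,S}.
∅: R⊥W given ∅ in G with R→· removed — back-door holds.
P(W|do(R)) = P(W|R) — no adjustment needed.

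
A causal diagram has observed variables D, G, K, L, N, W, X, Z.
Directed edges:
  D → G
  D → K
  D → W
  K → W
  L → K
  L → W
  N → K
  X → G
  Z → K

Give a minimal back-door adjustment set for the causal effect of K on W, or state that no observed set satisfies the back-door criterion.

desc(K)\{K}={W}; candidates ⊆ {D,G,L,N,X,Z}.
size 0: {}; under {} K still reaches {D,G,L,N,W,Z} ∋ W.
size 1: {D}, {G}, {L} …(+3); under {D} K still reaches {L,N,W,Z} ∋ W.
{D,L}: K⊥W given {D,L} in G with K→· removed — back-door holds.

K→W: minimal back-door set {D, L}.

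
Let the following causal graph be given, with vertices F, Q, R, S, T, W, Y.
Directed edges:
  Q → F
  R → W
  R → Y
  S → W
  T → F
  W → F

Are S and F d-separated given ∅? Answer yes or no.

No — S and F are d-connected given ∅.

Bayes-Ball from S | ∅ reaches {F,W}.
F ∈ reach(S|∅) ⇒ S ⊥̸ F | ∅.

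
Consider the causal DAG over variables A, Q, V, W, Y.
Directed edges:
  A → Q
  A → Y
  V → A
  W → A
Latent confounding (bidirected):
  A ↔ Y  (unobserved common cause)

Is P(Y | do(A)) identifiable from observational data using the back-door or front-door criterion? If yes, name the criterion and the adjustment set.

desc(A)\{A}={Q,Y}; candidates ⊆ {V,W}.
A↔Y: latent back-door arc(s) into A.
size 0: {}; under {} A still reaches {V,W,Y} ∋ Y.
size 1: {V}, {W}; under {V} A still reaches {W,Y} ∋ Y.
size 2: {V,W}; under {V,W} A still reaches {Y} ∋ Y.
A↔Y cannot be blocked by any observed set — no back-door set.
No mediator lies on a directed A→…→Y path.
Neither criterion identifies P(Y|do(A)) in this graph.

P(Y|do(A)): not identifiable (no BD/FD set).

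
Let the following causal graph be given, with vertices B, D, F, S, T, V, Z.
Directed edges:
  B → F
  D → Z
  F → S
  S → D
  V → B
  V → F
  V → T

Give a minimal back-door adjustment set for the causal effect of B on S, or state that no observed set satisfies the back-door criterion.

B→S: minimal back-door set {V}.

desc(B)\{B}={D,F,S,Z}; candidates ⊆ {T,V}.
size 0: {}; under {} B still reaches {D,F,S,T,V,Z} ∋ S.
{V}: B⊥S given {V} in G with B→· removed — back-door holds.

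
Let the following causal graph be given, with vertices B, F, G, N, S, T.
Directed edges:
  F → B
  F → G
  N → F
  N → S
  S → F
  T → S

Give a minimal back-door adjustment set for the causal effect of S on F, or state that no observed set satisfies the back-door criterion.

S→F: minimal back-door set {N}.

desc(S)\{S}={B,F,G}; candidates ⊆ {N,T}.
size 0: {}; under {} S still reaches {B,F,G,N,T} ∋ F.
{N}: S⊥F given {N} in G with S→· removed — back-door holds.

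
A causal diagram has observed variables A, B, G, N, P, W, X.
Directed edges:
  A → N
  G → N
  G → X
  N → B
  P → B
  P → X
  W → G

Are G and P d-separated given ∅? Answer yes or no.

Bayes-Ball from G | ∅ reaches {B,N,W,X}.
P ∉ reach(G|∅) ⇒ G ⊥ P | ∅.

Yes — G ⊥ P | ∅.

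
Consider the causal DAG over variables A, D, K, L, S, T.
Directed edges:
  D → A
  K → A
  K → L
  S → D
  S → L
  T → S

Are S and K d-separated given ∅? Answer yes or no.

Bayes-Ball from S | ∅ reaches {A,D,L,T}.
K ∉ reach(S|∅) ⇒ S ⊥ K | ∅.

Yes — S ⊥ K | ∅.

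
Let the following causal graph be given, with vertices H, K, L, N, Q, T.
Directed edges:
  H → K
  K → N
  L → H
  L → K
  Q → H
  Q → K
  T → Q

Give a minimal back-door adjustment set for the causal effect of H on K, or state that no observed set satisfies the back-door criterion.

H→K: minimal back-door set {L, Q}.

desc(H)\{H}={K,N}; candidates ⊆ {L,Q,T}.
size 0: {}; under {} H still reaches {K,L,N,Q,T} ∋ K.
size 1: {L}, {Q}, {T}; under {L} H still reaches {K,N,Q,T} ∋ K.
{L,Q}: H⊥K given {L,Q} in G with H→· removed — back-door holds.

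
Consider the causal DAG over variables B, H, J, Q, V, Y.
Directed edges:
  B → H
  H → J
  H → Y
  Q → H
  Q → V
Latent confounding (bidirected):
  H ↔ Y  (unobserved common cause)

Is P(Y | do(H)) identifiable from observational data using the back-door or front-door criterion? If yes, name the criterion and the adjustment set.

P(Y|do(H)): not identifiable (no BD/FD set).

desc(H)\{H}={J,Y}; candidates ⊆ {B,Q,V}.
H↔Y: latent back-door arc(s) into H.
size 0: {}; under {} H still reaches {B,Q,V,Y} ∋ Y.
size 1: {B}, {Q}, {V}; under {B} H still reaches {Q,V,Y} ∋ Y.
size 2: {B,Q}, {B,V}, {Q,V}; under {B,Q} H still reaches {Y} ∋ Y.
H↔Y cannot be blocked by any observed set — no back-door set.
No mediator lies on a directed H→…→Y path.
Neither criterion identifies P(Y|do(H)) in this graph.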